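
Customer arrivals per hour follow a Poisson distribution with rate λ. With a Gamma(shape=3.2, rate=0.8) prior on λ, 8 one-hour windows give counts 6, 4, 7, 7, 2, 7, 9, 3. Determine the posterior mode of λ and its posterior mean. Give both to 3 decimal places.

Σ counts = 45. Posterior: Gamma(shape = 3.2+45 = 48.2, rate = 0.8+8 = 8.8).
Mode = (α−1)/β = 47.2/8.8 = 5.364.
Mean = α/β = 48.2/8.8 = 5.477.
The mean is pulled above the mode by the posterior's right skew.

posterior mode = 5.364, posterior mean = 5.477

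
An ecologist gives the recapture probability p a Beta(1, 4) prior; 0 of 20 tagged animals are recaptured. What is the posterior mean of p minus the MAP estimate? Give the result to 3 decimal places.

Posterior: Beta(1+0, 4+20) = Beta(1, 24).
Since α = 1 ≤ 1 and β > 1, the Beta density is monotone decreasing on [0,1]; the mode is at 0.
Mean = 1/(1+24) = 0.040.
Difference = 0.040 − 0.000 = 0.040.

0.040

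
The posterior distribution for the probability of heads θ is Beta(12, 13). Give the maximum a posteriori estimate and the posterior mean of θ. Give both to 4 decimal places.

Mode = (12−1)/(12+13−2) = 11/23 = 0.4783.
Mean = 12/(12+13) = 12/25 = 0.4800.

θ_MAP = 0.4783, E[θ|data] = 0.4800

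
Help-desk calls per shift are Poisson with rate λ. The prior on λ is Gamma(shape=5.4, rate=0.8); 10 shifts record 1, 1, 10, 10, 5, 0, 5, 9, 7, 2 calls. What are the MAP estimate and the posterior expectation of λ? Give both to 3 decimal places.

MAP = 5.037; posterior mean = 5.130

Σ counts = 50. Posterior: Gamma(shape = 5.4+50 = 55.4, rate = 0.8+10 = 10.8).
Mode = (α−1)/β = 54.4/10.8 = 5.037.
Mean = α/β = 55.4/10.8 = 5.130.
Mean > mode: the posterior has a right tail.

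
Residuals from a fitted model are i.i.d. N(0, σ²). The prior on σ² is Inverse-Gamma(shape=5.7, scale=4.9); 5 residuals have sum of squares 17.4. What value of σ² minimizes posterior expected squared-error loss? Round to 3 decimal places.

1.889

Posterior: Inverse-Gamma(shape = 5.7+5/2 = 8.2, scale = 4.9+17.4/2 = 13.6).
Mode = β/(α+1) = 13.6/9.2 = 1.478.
Mean = β/(α−1) = 13.6/7.2 = 1.889.
Squared-error loss ⇒ the optimal estimator is the posterior mean.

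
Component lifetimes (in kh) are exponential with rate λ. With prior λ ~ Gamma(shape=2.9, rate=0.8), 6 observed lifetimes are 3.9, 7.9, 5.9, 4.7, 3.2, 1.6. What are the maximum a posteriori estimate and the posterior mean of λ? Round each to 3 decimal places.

Σ times = 27.2. Posterior: Gamma(shape = 2.9+6 = 8.9, rate = 0.8+27.2 = 28.0).
Mode = (α−1)/β = 7.9/28.0 = 0.282.
Mean = α/β = 8.9/28.0 = 0.318.
The mean is pulled above the mode by the posterior's right skew.

λ_MAP = 0.282, E[λ|data] = 0.318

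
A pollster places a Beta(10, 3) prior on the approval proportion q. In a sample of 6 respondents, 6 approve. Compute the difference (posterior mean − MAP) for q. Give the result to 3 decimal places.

Posterior: Beta(10+6, 3+0) = Beta(16, 3).
Mode = (16−1)/(16+3−2) = 15/17 = 0.882.
Mean = 16/(16+3) = 16/19 = 0.842.
Difference = 0.842 − 0.882 = -0.040.
The posterior is left-skewed, so the mode exceeds the mean.

-0.040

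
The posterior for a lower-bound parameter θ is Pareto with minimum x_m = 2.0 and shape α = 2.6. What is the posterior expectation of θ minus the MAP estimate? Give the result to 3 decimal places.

1.250

The Pareto density is strictly decreasing on [x_m, ∞), so the mode is x_m = 2.000.
Mean = α·x_m/(α−1) = 2.6·2.0/1.6 = 3.250.
Difference = 3.250 − 2.000 = 1.250.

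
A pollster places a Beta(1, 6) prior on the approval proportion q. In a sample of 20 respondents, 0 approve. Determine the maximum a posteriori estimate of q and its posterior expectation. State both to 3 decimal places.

Posterior: Beta(1+0, 6+20) = Beta(1, 26).
Since α = 1 ≤ 1 and β > 1, the Beta density is monotone decreasing on [0,1]; the mode is at 0.
Mean = 1/(1+26) = 0.037.
Right-skewed posterior ⇒ mode < mean.

q_MAP = 0.000, E[q|data] = 0.037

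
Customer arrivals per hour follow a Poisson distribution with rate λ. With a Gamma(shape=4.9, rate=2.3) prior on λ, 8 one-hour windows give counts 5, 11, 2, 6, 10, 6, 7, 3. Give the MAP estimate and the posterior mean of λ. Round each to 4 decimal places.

MAP estimate = 5.2330, posterior mean = 5.3301

Σ counts = 50. Posterior: Gamma(shape = 4.9+50 = 54.9, rate = 2.3+8 = 10.3).
Mode = (α−1)/β = 53.9/10.3 = 5.2330.
Mean = α/β = 54.9/10.3 = 5.3301.
The mean is pulled above the mode by the posterior's right skew.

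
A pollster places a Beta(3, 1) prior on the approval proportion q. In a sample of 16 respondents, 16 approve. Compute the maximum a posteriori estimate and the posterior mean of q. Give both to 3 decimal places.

Posterior: Beta(3+16, 1+0) = Beta(19, 1).
Since β = 1 ≤ 1 and α > 1, the Beta density is monotone increasing on [0,1]; the mode is at 1.
Mean = 19/(19+1) = 0.950.
Left-skewed posterior ⇒ mean < mode.

MAP: 1.000. Posterior mean: 0.950.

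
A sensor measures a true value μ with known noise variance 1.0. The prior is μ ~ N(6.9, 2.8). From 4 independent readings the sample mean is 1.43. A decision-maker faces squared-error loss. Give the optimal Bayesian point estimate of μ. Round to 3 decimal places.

Posterior for μ is Normal. Precision-weighted mean: (1/2.8·6.9 + 4/1.0·1.43) / (1/2.8 + 4/1.0) = 1.878.
A Normal posterior is symmetric, so mode = mean.
Squared-error loss ⇒ the optimal estimator is the posterior mean.

1.878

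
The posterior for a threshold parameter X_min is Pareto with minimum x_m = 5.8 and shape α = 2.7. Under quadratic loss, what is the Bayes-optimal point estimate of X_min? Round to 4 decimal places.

9.2118

The Pareto density is strictly decreasing on [x_m, ∞), so the mode is x_m = 5.8000.
Mean = α·x_m/(α−1) = 2.7·5.8/1.7 = 9.2118.
Quadratic loss ⇒ the optimal estimator is the posterior mean.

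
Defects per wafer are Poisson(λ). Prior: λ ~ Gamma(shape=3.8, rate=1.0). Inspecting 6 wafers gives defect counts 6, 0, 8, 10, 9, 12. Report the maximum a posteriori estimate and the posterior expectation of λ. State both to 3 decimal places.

MAP = 6.829, posterior mean = 6.971

Σ counts = 45. Posterior: Gamma(shape = 3.8+45 = 48.8, rate = 1.0+6 = 7.0).
Mode = (α−1)/β = 47.8/7.0 = 6.829.
Mean = α/β = 48.8/7.0 = 6.971.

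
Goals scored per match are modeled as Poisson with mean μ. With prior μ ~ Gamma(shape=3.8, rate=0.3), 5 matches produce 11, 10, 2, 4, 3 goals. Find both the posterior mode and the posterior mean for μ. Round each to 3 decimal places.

μ_MAP = 6.189, E[μ|data] = 6.377

Σ counts = 30. Posterior: Gamma(shape = 3.8+30 = 33.8, rate = 0.3+5 = 5.3).
Mode = (α−1)/β = 32.8/5.3 = 6.189.
Mean = α/β = 33.8/5.3 = 6.377.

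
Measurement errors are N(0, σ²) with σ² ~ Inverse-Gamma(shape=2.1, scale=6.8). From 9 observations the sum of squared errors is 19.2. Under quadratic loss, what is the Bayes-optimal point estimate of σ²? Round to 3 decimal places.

Posterior: Inverse-Gamma(shape = 2.1+9/2 = 6.6, scale = 6.8+19.2/2 = 16.4).
Mode = β/(α+1) = 16.4/7.6 = 2.158.
Mean = β/(α−1) = 16.4/5.6 = 2.929.
Quadratic loss ⇒ the optimal estimator is the posterior mean.

2.929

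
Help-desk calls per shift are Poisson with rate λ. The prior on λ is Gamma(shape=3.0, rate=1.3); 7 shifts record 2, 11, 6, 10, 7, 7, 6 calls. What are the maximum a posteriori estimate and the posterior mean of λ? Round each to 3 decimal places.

MAP: 6.145. Posterior mean: 6.265.

Σ counts = 49. Posterior: Gamma(shape = 3.0+49 = 52.0, rate = 1.3+7 = 8.3).
Mode = (α−1)/β = 51.0/8.3 = 6.145.
Mean = α/β = 52.0/8.3 = 6.265.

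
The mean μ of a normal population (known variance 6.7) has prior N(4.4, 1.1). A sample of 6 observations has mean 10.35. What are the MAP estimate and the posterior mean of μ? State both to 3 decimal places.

MAP = 7.353; posterior mean = 7.353

Posterior for μ is Normal. Precision-weighted mean: (1/1.1·4.4 + 6/6.7·10.35) / (1/1.1 + 6/6.7) = 7.353.
A Normal posterior is symmetric, so mode = mean.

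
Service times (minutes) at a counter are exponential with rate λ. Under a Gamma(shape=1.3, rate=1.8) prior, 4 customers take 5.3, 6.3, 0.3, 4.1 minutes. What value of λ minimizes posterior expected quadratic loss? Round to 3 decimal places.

0.298

Σ times = 16.0. Posterior: Gamma(shape = 1.3+4 = 5.3, rate = 1.8+16.0 = 17.8).
Mode = (α−1)/β = 4.3/17.8 = 0.242.
Mean = α/β = 5.3/17.8 = 0.298.
Quadratic loss ⇒ the optimal estimator is the posterior mean.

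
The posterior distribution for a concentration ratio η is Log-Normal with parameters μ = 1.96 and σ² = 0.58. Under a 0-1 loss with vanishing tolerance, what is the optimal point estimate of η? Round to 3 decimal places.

Mode = exp(μ − σ²) = exp(1.38) = 3.975.
Mean = exp(μ + σ²/2) = exp(2.250) = 9.488.
This is the posterior mode — the MAP estimate.

3.975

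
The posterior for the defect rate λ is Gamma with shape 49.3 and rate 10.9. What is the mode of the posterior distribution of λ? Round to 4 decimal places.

4.4312

Mode = (α−1)/β = 48.3/10.9 = 4.4312.
Mean = α/β = 49.3/10.9 = 4.5229.
This is the posterior mode — the MAP estimate.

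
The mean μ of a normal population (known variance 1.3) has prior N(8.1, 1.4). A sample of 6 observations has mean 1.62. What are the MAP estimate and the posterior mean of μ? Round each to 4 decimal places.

MAP estimate = 2.4885, posterior mean = 2.4885

Posterior for μ is Normal. Precision-weighted mean: (1/1.4·8.1 + 6/1.3·1.62) / (1/1.4 + 6/1.3) = 2.4885.
A Normal posterior is symmetric, so mode = mean.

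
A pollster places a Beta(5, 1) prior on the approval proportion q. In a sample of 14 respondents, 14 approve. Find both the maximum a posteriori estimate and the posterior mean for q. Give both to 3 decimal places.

Posterior: Beta(5+14, 1+0) = Beta(19, 1).
Since β = 1 ≤ 1 and α > 1, the Beta density is monotone increasing on [0,1]; the mode is at 1.
Mean = 19/(19+1) = 0.950.
Mode > mean: the posterior has a left tail.

q_MAP = 1.000, E[q|data] = 0.950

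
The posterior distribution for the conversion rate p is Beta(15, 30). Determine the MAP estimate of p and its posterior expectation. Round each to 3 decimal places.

Mode = (15−1)/(15+30−2) = 14/43 = 0.326.
Mean = 15/(15+30) = 15/45 = 0.333.

MAP estimate = 0.326, posterior expectation = 0.333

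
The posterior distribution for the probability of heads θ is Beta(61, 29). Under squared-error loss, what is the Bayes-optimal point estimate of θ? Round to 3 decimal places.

0.678

Mode = (61−1)/(61+29−2) = 60/88 = 0.682.
Mean = 61/(61+29) = 61/90 = 0.678.
Squared-error loss ⇒ the optimal estimator is the posterior mean.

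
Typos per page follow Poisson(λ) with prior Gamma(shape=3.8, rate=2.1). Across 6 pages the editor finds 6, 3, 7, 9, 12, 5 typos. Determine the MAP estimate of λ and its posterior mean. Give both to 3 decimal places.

MAP = 5.531, posterior mean = 5.654

Σ counts = 42. Posterior: Gamma(shape = 3.8+42 = 45.8, rate = 2.1+6 = 8.1).
Mode = (α−1)/β = 44.8/8.1 = 5.531.
Mean = α/β = 45.8/8.1 = 5.654.
The mean is pulled above the mode by the posterior's right skew.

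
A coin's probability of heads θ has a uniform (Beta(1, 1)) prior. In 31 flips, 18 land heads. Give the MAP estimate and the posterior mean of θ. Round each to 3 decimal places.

MAP estimate = 0.581, posterior mean = 0.576

Posterior: Beta(1+18, 1+13) = Beta(19, 14).
Mode = (19−1)/(19+14−2) = 18/31 = 0.581.
With a flat prior the MAP equals the MLE, 18/31.
Mean = 19/(19+14) = 19/33 = 0.576.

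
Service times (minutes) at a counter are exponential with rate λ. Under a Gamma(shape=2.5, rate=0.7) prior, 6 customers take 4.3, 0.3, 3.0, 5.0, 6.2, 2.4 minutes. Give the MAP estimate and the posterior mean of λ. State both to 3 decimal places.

MAP: 0.342. Posterior mean: 0.388.

Σ times = 21.2. Posterior: Gamma(shape = 2.5+6 = 8.5, rate = 0.7+21.2 = 21.9).
Mode = (α−1)/β = 7.5/21.9 = 0.342.
Mean = α/β = 8.5/21.9 = 0.388.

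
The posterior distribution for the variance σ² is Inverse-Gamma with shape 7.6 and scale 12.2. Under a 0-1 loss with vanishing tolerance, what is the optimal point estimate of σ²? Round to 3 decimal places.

Mode = β/(α+1) = 12.2/8.6 = 1.419.
Mean = β/(α−1) = 12.2/6.6 = 1.848.
This is the posterior mode — the MAP estimate.

1.419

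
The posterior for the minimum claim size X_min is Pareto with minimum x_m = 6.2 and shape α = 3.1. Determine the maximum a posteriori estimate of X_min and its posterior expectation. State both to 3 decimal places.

The Pareto density is strictly decreasing on [x_m, ∞), so the mode is x_m = 6.200.
Mean = α·x_m/(α−1) = 3.1·6.2/2.1 = 9.152.

MAP = 6.200; posterior mean = 9.152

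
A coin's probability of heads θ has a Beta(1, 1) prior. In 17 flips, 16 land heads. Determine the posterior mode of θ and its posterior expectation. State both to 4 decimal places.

MAP = 0.9412, posterior mean = 0.8947

Posterior: Beta(1+16, 1+1) = Beta(17, 2).
Mode = (17−1)/(17+2−2) = 16/17 = 0.9412.
With a flat prior the MAP equals the MLE, 16/17.
Mean = 17/(17+2) = 17/19 = 0.8947.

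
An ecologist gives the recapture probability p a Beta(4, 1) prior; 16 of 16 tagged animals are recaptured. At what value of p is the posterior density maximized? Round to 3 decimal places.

Posterior: Beta(4+16, 1+0) = Beta(20, 1).
Since β = 1 ≤ 1 and α > 1, the Beta density is monotone increasing on [0,1]; the mode is at 1.
Mean = 20/(20+1) = 0.952.
This is the posterior mode — the MAP estimate.

1.000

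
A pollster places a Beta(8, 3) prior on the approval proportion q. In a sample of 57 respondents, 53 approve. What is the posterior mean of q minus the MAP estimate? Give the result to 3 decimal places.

-0.012

Posterior: Beta(8+53, 3+4) = Beta(61, 7).
Mode = (61−1)/(61+7−2) = 60/66 = 0.909.
Mean = 61/(61+7) = 61/68 = 0.897.
Difference = 0.897 − 0.909 = -0.012.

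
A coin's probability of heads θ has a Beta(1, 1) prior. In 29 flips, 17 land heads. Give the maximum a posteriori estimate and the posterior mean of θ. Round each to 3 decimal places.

maximum a posteriori estimate = 0.586, posterior mean = 0.581

Posterior: Beta(1+17, 1+12) = Beta(18, 13).
Mode = (18−1)/(18+13−2) = 17/29 = 0.586.
Mean = 18/(18+13) = 18/31 = 0.581.
Left-skewed posterior ⇒ mean < mode.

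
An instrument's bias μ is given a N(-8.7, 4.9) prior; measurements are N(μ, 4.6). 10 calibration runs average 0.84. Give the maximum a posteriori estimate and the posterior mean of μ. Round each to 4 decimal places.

MAP: 0.0213. Posterior mean: 0.0213.

Posterior for μ is Normal. Precision-weighted mean: (1/4.9·-8.7 + 10/4.6·0.84) / (1/4.9 + 10/4.6) = 0.0213.
A Normal posterior is symmetric, so mode = mean.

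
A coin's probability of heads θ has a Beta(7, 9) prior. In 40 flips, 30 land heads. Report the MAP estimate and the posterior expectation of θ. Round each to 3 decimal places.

MAP: 0.667. Posterior mean: 0.661.

Posterior: Beta(7+30, 9+10) = Beta(37, 19).
Mode = (37−1)/(37+19−2) = 36/54 = 0.667.
Mean = 37/(37+19) = 37/56 = 0.661.
Mode > mean: the posterior has a left tail.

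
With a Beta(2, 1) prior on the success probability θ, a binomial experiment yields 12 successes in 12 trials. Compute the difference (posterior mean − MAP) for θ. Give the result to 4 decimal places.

Posterior: Beta(2+12, 1+0) = Beta(14, 1).
Since β = 1 ≤ 1 and α > 1, the Beta density is monotone increasing on [0,1]; the mode is at 1.
Mean = 14/(14+1) = 0.9333.
Difference = 0.9333 − 1.0000 = -0.0667.
Left-skewed posterior ⇒ mean < mode.

-0.0667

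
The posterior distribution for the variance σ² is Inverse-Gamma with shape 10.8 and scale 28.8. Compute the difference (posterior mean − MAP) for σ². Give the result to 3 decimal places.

0.498

Mode = β/(α+1) = 28.8/11.8 = 2.441.
Mean = β/(α−1) = 28.8/9.8 = 2.939.
Difference = 2.939 − 2.441 = 0.498.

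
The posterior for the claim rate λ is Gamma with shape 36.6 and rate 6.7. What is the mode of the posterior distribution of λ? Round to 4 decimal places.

5.3134

Mode = (α−1)/β = 35.6/6.7 = 5.3134.
Mean = α/β = 36.6/6.7 = 5.4627.
This is the posterior mode — the MAP estimate.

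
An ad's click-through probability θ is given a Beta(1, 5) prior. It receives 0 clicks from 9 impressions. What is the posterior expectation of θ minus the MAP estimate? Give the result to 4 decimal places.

Posterior: Beta(1+0, 5+9) = Beta(1, 14).
Since α = 1 ≤ 1 and β > 1, the Beta density is monotone decreasing on [0,1]; the mode is at 0.
Mean = 1/(1+14) = 0.0667.
Difference = 0.0667 − 0.0000 = 0.0667.

0.0667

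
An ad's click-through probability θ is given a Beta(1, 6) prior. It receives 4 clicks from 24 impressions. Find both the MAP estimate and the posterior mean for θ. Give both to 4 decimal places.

Posterior: Beta(1+4, 6+20) = Beta(5, 26).
Mode = (5−1)/(5+26−2) = 4/29 = 0.1379.
Mean = 5/(5+26) = 5/31 = 0.1613.

MAP estimate = 0.1379, posterior mean = 0.1613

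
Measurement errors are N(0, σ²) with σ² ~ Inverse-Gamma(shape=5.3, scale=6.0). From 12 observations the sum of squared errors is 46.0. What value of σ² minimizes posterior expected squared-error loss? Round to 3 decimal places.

2.816

Posterior: Inverse-Gamma(shape = 5.3+12/2 = 11.3, scale = 6.0+46.0/2 = 29.0).
Mode = β/(α+1) = 29.0/12.3 = 2.358.
Mean = β/(α−1) = 29.0/10.3 = 2.816.
Squared-error loss ⇒ the optimal estimator is the posterior mean.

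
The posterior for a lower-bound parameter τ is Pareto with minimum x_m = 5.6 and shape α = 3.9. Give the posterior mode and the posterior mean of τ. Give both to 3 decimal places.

MAP = 5.600; posterior mean = 7.531

The Pareto density is strictly decreasing on [x_m, ∞), so the mode is x_m = 5.600.
Mean = α·x_m/(α−1) = 3.9·5.6/2.9 = 7.531.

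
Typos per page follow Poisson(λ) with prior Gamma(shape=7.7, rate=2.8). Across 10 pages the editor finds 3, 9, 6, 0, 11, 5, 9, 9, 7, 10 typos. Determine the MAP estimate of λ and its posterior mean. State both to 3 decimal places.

Σ counts = 69. Posterior: Gamma(shape = 7.7+69 = 76.7, rate = 2.8+10 = 12.8).
Mode = (α−1)/β = 75.7/12.8 = 5.914.
Mean = α/β = 76.7/12.8 = 5.992.
Mean > mode: the posterior has a right tail.

MAP = 5.914; posterior mean = 5.992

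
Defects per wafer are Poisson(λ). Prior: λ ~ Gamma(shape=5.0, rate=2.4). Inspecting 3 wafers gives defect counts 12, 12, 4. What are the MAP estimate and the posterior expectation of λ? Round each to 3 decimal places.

Σ counts = 28. Posterior: Gamma(shape = 5.0+28 = 33.0, rate = 2.4+3 = 5.4).
Mode = (α−1)/β = 32.0/5.4 = 5.926.
Mean = α/β = 33.0/5.4 = 6.111.
The mean is pulled above the mode by the posterior's right skew.

λ_MAP = 5.926, E[λ|data] = 6.111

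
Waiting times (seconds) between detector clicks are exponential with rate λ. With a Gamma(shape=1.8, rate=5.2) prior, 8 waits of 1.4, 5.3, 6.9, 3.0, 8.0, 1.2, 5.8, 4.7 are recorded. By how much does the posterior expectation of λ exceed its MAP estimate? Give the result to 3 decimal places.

0.024

Σ times = 36.3. Posterior: Gamma(shape = 1.8+8 = 9.8, rate = 5.2+36.3 = 41.5).
Mode = (α−1)/β = 8.8/41.5 = 0.212.
Mean = α/β = 9.8/41.5 = 0.236.
Difference = 0.236 − 0.212 = 0.024.
The mean is pulled above the mode by the posterior's right skew.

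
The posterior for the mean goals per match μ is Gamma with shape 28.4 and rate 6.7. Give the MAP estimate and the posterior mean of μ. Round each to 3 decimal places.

Mode = (α−1)/β = 27.4/6.7 = 4.090.
Mean = α/β = 28.4/6.7 = 4.239.

MAP: 4.090. Posterior mean: 4.239.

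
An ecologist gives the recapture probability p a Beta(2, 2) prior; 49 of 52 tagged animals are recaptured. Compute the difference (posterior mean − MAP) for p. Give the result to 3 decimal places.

Posterior: Beta(2+49, 2+3) = Beta(51, 5).
Mode = (51−1)/(51+5−2) = 50/54 = 0.926.
Mean = 51/(51+5) = 51/56 = 0.911.
Difference = 0.911 − 0.926 = -0.015.

-0.015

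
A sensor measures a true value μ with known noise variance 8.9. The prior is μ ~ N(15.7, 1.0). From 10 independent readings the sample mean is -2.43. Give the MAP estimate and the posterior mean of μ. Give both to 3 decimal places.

MAP = 6.107; posterior mean = 6.107

Posterior for μ is Normal. Precision-weighted mean: (1/1.0·15.7 + 10/8.9·-2.43) / (1/1.0 + 10/8.9) = 6.107.
A Normal posterior is symmetric, so mode = mean.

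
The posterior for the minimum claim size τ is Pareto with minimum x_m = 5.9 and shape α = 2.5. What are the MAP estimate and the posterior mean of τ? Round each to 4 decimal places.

The Pareto density is strictly decreasing on [x_m, ∞), so the mode is x_m = 5.9000.
Mean = α·x_m/(α−1) = 2.5·5.9/1.5 = 9.8333.
Mean > mode: the posterior has a right tail.

τ_MAP = 5.9000, E[τ|data] = 9.8333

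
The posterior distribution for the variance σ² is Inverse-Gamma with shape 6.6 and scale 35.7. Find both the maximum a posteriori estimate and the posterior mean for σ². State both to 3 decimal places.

Mode = β/(α+1) = 35.7/7.6 = 4.697.
Mean = β/(α−1) = 35.7/5.6 = 6.375.

MAP: 4.697. Posterior mean: 6.375.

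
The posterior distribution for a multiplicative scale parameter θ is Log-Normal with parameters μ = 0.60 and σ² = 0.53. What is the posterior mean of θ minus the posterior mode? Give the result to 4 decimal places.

1.3025

Mode = exp(μ − σ²) = exp(0.07) = 1.0725.
Mean = exp(μ + σ²/2) = exp(0.865) = 2.3750.
Difference = 2.3750 − 1.0725 = 1.3025.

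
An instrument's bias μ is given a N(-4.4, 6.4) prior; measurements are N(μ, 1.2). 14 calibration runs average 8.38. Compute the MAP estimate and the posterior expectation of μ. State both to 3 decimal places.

Posterior for μ is Normal. Precision-weighted mean: (1/6.4·-4.4 + 14/1.2·8.38) / (1/6.4 + 14/1.2) = 8.211.
A Normal posterior is symmetric, so mode = mean.

MAP estimate = 8.211, posterior expectation = 8.211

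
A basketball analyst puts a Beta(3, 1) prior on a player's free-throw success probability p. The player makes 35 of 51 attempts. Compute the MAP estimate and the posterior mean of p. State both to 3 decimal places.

Posterior: Beta(3+35, 1+16) = Beta(38, 17).
Mode = (38−1)/(38+17−2) = 37/53 = 0.698.
Mean = 38/(38+17) = 38/55 = 0.691.
The posterior is left-skewed, so the mode exceeds the mean.

MAP = 0.698; posterior mean = 0.691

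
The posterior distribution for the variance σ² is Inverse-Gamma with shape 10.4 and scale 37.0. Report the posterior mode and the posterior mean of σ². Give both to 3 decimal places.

MAP = 3.246; posterior mean = 3.936

Mode = β/(α+1) = 37.0/11.4 = 3.246.
Mean = β/(α−1) = 37.0/9.4 = 3.936.
The mean is pulled above the mode by the posterior's right skew.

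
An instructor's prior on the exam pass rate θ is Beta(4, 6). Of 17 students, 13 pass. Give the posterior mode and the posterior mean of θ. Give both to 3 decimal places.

Posterior: Beta(4+13, 6+4) = Beta(17, 10).
Mode = (17−1)/(17+10−2) = 16/25 = 0.640.
Mean = 17/(17+10) = 17/27 = 0.630.
The mean is pulled below the mode by the posterior's left skew.

θ_MAP = 0.640, E[θ|data] = 0.630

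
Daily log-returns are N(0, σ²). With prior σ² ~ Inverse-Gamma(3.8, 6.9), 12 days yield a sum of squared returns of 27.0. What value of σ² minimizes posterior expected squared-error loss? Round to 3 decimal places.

Posterior: Inverse-Gamma(shape = 3.8+12/2 = 9.8, scale = 6.9+27.0/2 = 20.4).
Mode = β/(α+1) = 20.4/10.8 = 1.889.
Mean = β/(α−1) = 20.4/8.8 = 2.318.
Squared-error loss ⇒ the optimal estimator is the posterior mean.

2.318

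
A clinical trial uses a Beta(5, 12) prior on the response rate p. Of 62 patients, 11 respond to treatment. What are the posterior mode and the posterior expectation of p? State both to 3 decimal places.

MAP = 0.195; posterior mean = 0.203

Posterior: Beta(5+11, 12+51) = Beta(16, 63).
Mode = (16−1)/(16+63−2) = 15/77 = 0.195.
Mean = 16/(16+63) = 16/79 = 0.203.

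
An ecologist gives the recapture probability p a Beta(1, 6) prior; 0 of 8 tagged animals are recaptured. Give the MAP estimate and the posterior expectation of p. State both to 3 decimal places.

Posterior: Beta(1+0, 6+8) = Beta(1, 14).
Since α = 1 ≤ 1 and β > 1, the Beta density is monotone decreasing on [0,1]; the mode is at 0.
Mean = 1/(1+14) = 0.067.
Mean > mode: the posterior has a right tail.

MAP = 0.000, posterior mean = 0.067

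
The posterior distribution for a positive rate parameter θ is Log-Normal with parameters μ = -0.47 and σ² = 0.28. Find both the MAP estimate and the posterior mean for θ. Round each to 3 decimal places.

Mode = exp(μ − σ²) = exp(-0.75) = 0.472.
Mean = exp(μ + σ²/2) = exp(-0.330) = 0.719.
The mean is pulled above the mode by the posterior's right skew.

MAP = 0.472; posterior mean = 0.719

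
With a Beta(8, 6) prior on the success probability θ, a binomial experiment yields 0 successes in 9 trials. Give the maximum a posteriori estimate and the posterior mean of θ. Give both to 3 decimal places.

Posterior: Beta(8+0, 6+9) = Beta(8, 15).
Mode = (8−1)/(8+15−2) = 7/21 = 0.333.
Mean = 8/(8+15) = 8/23 = 0.348.

MAP = 0.333; posterior mean = 0.348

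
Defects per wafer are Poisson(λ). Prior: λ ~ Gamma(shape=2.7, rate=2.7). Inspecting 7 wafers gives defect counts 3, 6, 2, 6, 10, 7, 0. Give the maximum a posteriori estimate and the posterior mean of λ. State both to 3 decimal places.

λ_MAP = 3.680, E[λ|data] = 3.784

Σ counts = 34. Posterior: Gamma(shape = 2.7+34 = 36.7, rate = 2.7+7 = 9.7).
Mode = (α−1)/β = 35.7/9.7 = 3.680.
Mean = α/β = 36.7/9.7 = 3.784.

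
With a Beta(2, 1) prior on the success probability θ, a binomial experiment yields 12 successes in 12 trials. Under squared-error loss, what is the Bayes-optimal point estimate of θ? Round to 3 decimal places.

0.933

Posterior: Beta(2+12, 1+0) = Beta(14, 1).
Since β = 1 ≤ 1 and α > 1, the Beta density is monotone increasing on [0,1]; the mode is at 1.
Mean = 14/(14+1) = 0.933.
Squared-error loss ⇒ the optimal estimator is the posterior mean.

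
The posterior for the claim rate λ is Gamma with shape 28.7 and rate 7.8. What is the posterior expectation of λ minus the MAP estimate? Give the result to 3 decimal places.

0.128

Mode = (α−1)/β = 27.7/7.8 = 3.551.
Mean = α/β = 28.7/7.8 = 3.679.
Difference = 3.679 − 3.551 = 0.128.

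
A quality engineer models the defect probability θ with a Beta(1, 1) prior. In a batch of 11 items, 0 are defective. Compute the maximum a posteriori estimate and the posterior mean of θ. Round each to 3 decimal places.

maximum a posteriori estimate = 0.000, posterior mean = 0.077

Posterior: Beta(1+0, 1+11) = Beta(1, 12).
Since α = 1 ≤ 1 and β > 1, the Beta density is monotone decreasing on [0,1]; the mode is at 0.
Mean = 1/(1+12) = 0.077.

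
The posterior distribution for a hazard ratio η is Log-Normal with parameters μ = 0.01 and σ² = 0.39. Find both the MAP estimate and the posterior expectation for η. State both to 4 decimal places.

MAP: 0.6839. Posterior mean: 1.2275.

Mode = exp(μ − σ²) = exp(-0.38) = 0.6839.
Mean = exp(μ + σ²/2) = exp(0.205) = 1.2275.
Mean > mode: the posterior has a right tail.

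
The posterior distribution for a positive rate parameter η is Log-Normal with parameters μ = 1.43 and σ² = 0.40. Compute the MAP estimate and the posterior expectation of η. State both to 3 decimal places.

Mode = exp(μ − σ²) = exp(1.03) = 2.801.
Mean = exp(μ + σ²/2) = exp(1.630) = 5.104.
The mean is pulled above the mode by the posterior's right skew.

MAP estimate = 2.801, posterior expectation = 5.104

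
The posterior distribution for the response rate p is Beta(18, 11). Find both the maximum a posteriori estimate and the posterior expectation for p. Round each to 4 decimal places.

MAP = 0.6296, posterior mean = 0.6207

Mode = (18−1)/(18+11−2) = 17/27 = 0.6296.
Mean = 18/(18+11) = 18/29 = 0.6207.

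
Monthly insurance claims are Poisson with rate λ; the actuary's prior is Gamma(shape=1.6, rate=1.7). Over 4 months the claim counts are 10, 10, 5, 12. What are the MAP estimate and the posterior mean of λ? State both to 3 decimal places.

Σ counts = 37. Posterior: Gamma(shape = 1.6+37 = 38.6, rate = 1.7+4 = 5.7).
Mode = (α−1)/β = 37.6/5.7 = 6.596.
Mean = α/β = 38.6/5.7 = 6.772.
The mean is pulled above the mode by the posterior's right skew.

MAP = 6.596, posterior mean = 6.772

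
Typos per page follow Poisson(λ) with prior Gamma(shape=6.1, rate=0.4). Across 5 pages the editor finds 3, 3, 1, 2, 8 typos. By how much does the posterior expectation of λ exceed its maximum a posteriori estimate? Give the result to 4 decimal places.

Σ counts = 17. Posterior: Gamma(shape = 6.1+17 = 23.1, rate = 0.4+5 = 5.4).
Mode = (α−1)/β = 22.1/5.4 = 4.0926.
Mean = α/β = 23.1/5.4 = 4.2778.
Difference = 4.2778 − 4.0926 = 0.1852.
The posterior is right-skewed, so the mean exceeds the mode.

0.1852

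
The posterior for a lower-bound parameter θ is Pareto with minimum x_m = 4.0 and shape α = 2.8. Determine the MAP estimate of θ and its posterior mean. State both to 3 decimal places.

MAP = 4.000; posterior mean = 6.222

The Pareto density is strictly decreasing on [x_m, ∞), so the mode is x_m = 4.000.
Mean = α·x_m/(α−1) = 2.8·4.0/1.8 = 6.222.
The posterior is right-skewed, so the mean exceeds the mode.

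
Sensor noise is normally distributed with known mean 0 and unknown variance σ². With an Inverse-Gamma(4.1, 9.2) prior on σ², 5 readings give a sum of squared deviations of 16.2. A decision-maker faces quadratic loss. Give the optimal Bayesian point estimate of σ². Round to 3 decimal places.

Posterior: Inverse-Gamma(shape = 4.1+5/2 = 6.6, scale = 9.2+16.2/2 = 17.3).
Mode = β/(α+1) = 17.3/7.6 = 2.276.
Mean = β/(α−1) = 17.3/5.6 = 3.089.
Quadratic loss ⇒ the optimal estimator is the posterior mean.

3.089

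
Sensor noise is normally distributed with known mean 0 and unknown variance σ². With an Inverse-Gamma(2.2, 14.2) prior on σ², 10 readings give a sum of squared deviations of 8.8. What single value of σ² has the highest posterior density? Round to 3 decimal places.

2.268

Posterior: Inverse-Gamma(shape = 2.2+10/2 = 7.2, scale = 14.2+8.8/2 = 18.6).
Mode = β/(α+1) = 18.6/8.2 = 2.268.
Mean = β/(α−1) = 18.6/6.2 = 3.000.
This is the posterior mode — the MAP estimate.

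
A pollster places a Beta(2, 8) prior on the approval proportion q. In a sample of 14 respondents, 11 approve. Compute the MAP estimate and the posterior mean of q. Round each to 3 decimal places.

Posterior: Beta(2+11, 8+3) = Beta(13, 11).
Mode = (13−1)/(13+11−2) = 12/22 = 0.545.
Mean = 13/(13+11) = 13/24 = 0.542.

MAP = 0.545, posterior mean = 0.542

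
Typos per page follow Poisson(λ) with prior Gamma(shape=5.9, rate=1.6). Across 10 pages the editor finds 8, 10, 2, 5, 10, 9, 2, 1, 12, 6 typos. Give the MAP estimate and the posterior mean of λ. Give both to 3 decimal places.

Σ counts = 65. Posterior: Gamma(shape = 5.9+65 = 70.9, rate = 1.6+10 = 11.6).
Mode = (α−1)/β = 69.9/11.6 = 6.026.
Mean = α/β = 70.9/11.6 = 6.112.

MAP estimate = 6.026, posterior mean = 6.112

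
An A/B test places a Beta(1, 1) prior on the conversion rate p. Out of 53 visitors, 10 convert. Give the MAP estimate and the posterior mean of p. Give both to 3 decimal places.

Posterior: Beta(1+10, 1+43) = Beta(11, 44).
Mode = (11−1)/(11+44−2) = 10/53 = 0.189.
With a flat prior the MAP equals the MLE, 10/53.
Mean = 11/(11+44) = 11/55 = 0.200.

MAP: 0.189. Posterior mean: 0.200.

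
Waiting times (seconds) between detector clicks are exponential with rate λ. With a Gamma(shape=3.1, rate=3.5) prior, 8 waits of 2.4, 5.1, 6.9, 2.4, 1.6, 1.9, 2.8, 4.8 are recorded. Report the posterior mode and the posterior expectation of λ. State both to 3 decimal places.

Σ times = 27.9. Posterior: Gamma(shape = 3.1+8 = 11.1, rate = 3.5+27.9 = 31.4).
Mode = (α−1)/β = 10.1/31.4 = 0.322.
Mean = α/β = 11.1/31.4 = 0.354.
Mean > mode: the posterior has a right tail.

MAP = 0.322; posterior mean = 0.354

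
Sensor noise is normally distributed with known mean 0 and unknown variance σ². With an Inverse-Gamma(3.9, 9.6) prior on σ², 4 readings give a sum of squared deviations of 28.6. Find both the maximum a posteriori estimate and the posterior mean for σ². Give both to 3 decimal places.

maximum a posteriori estimate = 3.464, posterior mean = 4.878

Posterior: Inverse-Gamma(shape = 3.9+4/2 = 5.9, scale = 9.6+28.6/2 = 23.9).
Mode = β/(α+1) = 23.9/6.9 = 3.464.
Mean = β/(α−1) = 23.9/4.9 = 4.878.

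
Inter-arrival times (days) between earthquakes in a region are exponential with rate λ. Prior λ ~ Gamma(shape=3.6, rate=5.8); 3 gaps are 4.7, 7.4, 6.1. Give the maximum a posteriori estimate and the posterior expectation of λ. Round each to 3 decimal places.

Σ times = 18.2. Posterior: Gamma(shape = 3.6+3 = 6.6, rate = 5.8+18.2 = 24.0).
Mode = (α−1)/β = 5.6/24.0 = 0.233.
Mean = α/β = 6.6/24.0 = 0.275.

MAP = 0.233, posterior mean = 0.275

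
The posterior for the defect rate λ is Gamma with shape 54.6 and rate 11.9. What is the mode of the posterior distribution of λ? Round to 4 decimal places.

4.5042

Mode = (α−1)/β = 53.6/11.9 = 4.5042.
Mean = α/β = 54.6/11.9 = 4.5882.
This is the posterior mode — the MAP estimate.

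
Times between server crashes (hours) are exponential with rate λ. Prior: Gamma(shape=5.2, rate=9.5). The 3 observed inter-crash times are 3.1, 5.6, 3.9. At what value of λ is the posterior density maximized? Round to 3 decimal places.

0.326

Σ times = 12.6. Posterior: Gamma(shape = 5.2+3 = 8.2, rate = 9.5+12.6 = 22.1).
Mode = (α−1)/β = 7.2/22.1 = 0.326.
Mean = α/β = 8.2/22.1 = 0.371.
This is the posterior mode — the MAP estimate.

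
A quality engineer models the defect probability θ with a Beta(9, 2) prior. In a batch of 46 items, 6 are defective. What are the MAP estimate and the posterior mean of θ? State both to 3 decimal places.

MAP: 0.255. Posterior mean: 0.263.

Posterior: Beta(9+6, 2+40) = Beta(15, 42).
Mode = (15−1)/(15+42−2) = 14/55 = 0.255.
Mean = 15/(15+42) = 15/57 = 0.263.
Right-skewed posterior ⇒ mode < mean.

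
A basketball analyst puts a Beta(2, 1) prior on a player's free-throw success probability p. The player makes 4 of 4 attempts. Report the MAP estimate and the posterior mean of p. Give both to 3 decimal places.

MAP = 1.000, posterior mean = 0.857

Posterior: Beta(2+4, 1+0) = Beta(6, 1).
Since β = 1 ≤ 1 and α > 1, the Beta density is monotone increasing on [0,1]; the mode is at 1.
Mean = 6/(6+1) = 0.857.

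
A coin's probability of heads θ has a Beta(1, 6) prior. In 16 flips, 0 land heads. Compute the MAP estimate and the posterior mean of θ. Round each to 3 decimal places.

Posterior: Beta(1+0, 6+16) = Beta(1, 22).
Since α = 1 ≤ 1 and β > 1, the Beta density is monotone decreasing on [0,1]; the mode is at 0.
Mean = 1/(1+22) = 0.043.
Right-skewed posterior ⇒ mode < mean.

θ_MAP = 0.000, E[θ|data] = 0.043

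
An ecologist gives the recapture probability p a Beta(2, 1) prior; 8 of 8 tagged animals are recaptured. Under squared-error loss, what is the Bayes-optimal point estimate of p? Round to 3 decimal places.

0.909

Posterior: Beta(2+8, 1+0) = Beta(10, 1).
Since β = 1 ≤ 1 and α > 1, the Beta density is monotone increasing on [0,1]; the mode is at 1.
Mean = 10/(10+1) = 0.909.
Squared-error loss ⇒ the optimal estimator is the posterior mean.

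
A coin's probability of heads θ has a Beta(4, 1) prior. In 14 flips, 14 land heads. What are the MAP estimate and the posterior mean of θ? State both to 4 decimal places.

MAP = 1.0000; posterior mean = 0.9474

Posterior: Beta(4+14, 1+0) = Beta(18, 1).
Since β = 1 ≤ 1 and α > 1, the Beta density is monotone increasing on [0,1]; the mode is at 1.
Mean = 18/(18+1) = 0.9474.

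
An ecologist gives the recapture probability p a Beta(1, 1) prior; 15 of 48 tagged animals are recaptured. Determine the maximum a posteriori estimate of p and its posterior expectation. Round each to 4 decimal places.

MAP = 0.3125, posterior mean = 0.3200

Posterior: Beta(1+15, 1+33) = Beta(16, 34).
Mode = (16−1)/(16+34−2) = 15/48 = 0.3125.
With a flat prior the MAP equals the MLE, 15/48.
Mean = 16/(16+34) = 16/50 = 0.3200.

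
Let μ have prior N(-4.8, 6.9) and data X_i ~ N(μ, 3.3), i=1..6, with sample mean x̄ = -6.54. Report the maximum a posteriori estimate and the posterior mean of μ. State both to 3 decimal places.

Posterior for μ is Normal. Precision-weighted mean: (1/6.9·-4.8 + 6/3.3·-6.54) / (1/6.9 + 6/3.3) = -6.412.
A Normal posterior is symmetric, so mode = mean.

maximum a posteriori estimate = -6.412, posterior mean = -6.412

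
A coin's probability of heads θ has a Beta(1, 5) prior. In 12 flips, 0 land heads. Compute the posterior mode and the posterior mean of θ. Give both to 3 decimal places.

MAP = 0.000; posterior mean = 0.056

Posterior: Beta(1+0, 5+12) = Beta(1, 17).
Since α = 1 ≤ 1 and β > 1, the Beta density is monotone decreasing on [0,1]; the mode is at 0.
Mean = 1/(1+17) = 0.056.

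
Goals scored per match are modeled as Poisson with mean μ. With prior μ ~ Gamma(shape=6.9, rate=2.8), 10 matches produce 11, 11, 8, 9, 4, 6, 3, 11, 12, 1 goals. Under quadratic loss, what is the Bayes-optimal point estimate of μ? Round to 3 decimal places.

Σ counts = 76. Posterior: Gamma(shape = 6.9+76 = 82.9, rate = 2.8+10 = 12.8).
Mode = (α−1)/β = 81.9/12.8 = 6.398.
Mean = α/β = 82.9/12.8 = 6.477.
Quadratic loss ⇒ the optimal estimator is the posterior mean.

6.477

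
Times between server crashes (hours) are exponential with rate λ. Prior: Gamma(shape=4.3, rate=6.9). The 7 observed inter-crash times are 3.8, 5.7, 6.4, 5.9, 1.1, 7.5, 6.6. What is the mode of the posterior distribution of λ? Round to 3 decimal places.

0.235

Σ times = 37.0. Posterior: Gamma(shape = 4.3+7 = 11.3, rate = 6.9+37.0 = 43.9).
Mode = (α−1)/β = 10.3/43.9 = 0.235.
Mean = α/β = 11.3/43.9 = 0.257.
This is the posterior mode — the MAP estimate.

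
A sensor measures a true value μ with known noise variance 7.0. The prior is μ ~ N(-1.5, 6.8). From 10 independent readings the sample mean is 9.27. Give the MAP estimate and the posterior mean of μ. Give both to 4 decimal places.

MAP = 8.2648; posterior mean = 8.2648

Posterior for μ is Normal. Precision-weighted mean: (1/6.8·-1.5 + 10/7.0·9.27) / (1/6.8 + 10/7.0) = 8.2648.
A Normal posterior is symmetric, so mode = mean.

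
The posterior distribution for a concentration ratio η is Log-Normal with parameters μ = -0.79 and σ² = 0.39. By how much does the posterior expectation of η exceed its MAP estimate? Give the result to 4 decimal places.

Mode = exp(μ − σ²) = exp(-1.18) = 0.3073.
Mean = exp(μ + σ²/2) = exp(-0.595) = 0.5516.
Difference = 0.5516 − 0.3073 = 0.2443.
The mean is pulled above the mode by the posterior's right skew.

0.2443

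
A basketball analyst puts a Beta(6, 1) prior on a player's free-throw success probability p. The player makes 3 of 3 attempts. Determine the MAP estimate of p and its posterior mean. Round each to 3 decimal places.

MAP = 1.000, posterior mean = 0.900

Posterior: Beta(6+3, 1+0) = Beta(9, 1).
Since β = 1 ≤ 1 and α > 1, the Beta density is monotone increasing on [0,1]; the mode is at 1.
Mean = 9/(9+1) = 0.900.
Left-skewed posterior ⇒ mean < mode.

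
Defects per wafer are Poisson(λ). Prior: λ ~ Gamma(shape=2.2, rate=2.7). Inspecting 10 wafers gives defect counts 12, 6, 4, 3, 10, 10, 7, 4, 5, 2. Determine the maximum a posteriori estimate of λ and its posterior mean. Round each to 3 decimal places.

λ_MAP = 5.055, E[λ|data] = 5.134

Σ counts = 63. Posterior: Gamma(shape = 2.2+63 = 65.2, rate = 2.7+10 = 12.7).
Mode = (α−1)/β = 64.2/12.7 = 5.055.
Mean = α/β = 65.2/12.7 = 5.134.
Mean > mode: the posterior has a right tail.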